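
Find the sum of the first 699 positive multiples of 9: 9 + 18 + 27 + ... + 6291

Factor out 9: = 9(1 + 2 + ... + 699) = 9 × n(n+1)/2
= 9 × 699×700/2
= 9 × 244650
= 2201850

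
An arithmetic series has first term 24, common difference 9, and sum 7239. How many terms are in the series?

Using S = n/2 × [2a + (n-1)d]
7239 = n/2 × [2(24) + (n-1)(9)]
7239 = n/2 × [48 + 9n - 9]
14478 = n × [39 + 9n]
9n² + (39)n - 14478 = 0
Discriminant: Δ = (39)² - 4(9)(-14478) = 1521 + 521208 = 522729
√Δ = 723
n = [-(39) + √Δ] / (2·9) = (-39 + 723) / 18 = 684 / 18 = 38
(The negative root is discarded since n must be a positive integer.)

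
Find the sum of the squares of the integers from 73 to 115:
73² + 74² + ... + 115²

Use ∑_{k=1}^{n} k² = n(n+1)(2n+1)/6, then subtract the first 72 terms.
∑_{k=1}^{115} k² = 115×116×231/6 = 513590
∑_{k=1}^{72} k² = 72×73×145/6 = 127020
∑_{k=73}^{115} k² = 513590 - 127020 = 386570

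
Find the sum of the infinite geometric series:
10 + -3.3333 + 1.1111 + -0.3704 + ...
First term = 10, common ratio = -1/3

For |r| < 1, S = a / (1 - r)
S = 10 / (1 - (-1/3))
S = 10 / (4/3)
S = 15/2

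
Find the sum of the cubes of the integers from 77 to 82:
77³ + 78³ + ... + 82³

Use ∑_{k=1}^{n} k³ = [n(n+1)/2]², then subtract the first 76 terms.
∑_{k=1}^{82} k³ = [82×83/2]² = 3403² = 11580409
∑_{k=1}^{76} k³ = [76×77/2]² = 2926² = 8561476
∑_{k=77}^{82} k³ = 11580409 - 8561476 = 3018933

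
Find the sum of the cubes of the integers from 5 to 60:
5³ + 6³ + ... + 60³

Use ∑_{k=1}^{n} k³ = [n(n+1)/2]², then subtract the first 4 terms.
∑_{k=1}^{60} k³ = [60×61/2]² = 1830² = 3348900
∑_{k=1}^{4} k³ = [4×5/2]² = 10² = 100
∑_{k=5}^{60} k³ = 3348900 - 100 = 3348800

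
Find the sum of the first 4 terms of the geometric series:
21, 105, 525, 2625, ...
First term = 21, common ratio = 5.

Sₙ = a(1 - rⁿ) / (1 - r)
S_4 = 21(1 - 5^4) / (1 - 5)
S_4 = 21(1 - 625) / (-4)
S_4 = 3276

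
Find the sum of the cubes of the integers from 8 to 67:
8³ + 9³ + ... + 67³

Use ∑_{k=1}^{n} k³ = [n(n+1)/2]², then subtract the first 7 terms.
∑_{k=1}^{67} k³ = [67×68/2]² = 2278² = 5189284
∑_{k=1}^{7} k³ = [7×8/2]² = 28² = 784
∑_{k=8}^{67} k³ = 5189284 - 784 = 5188500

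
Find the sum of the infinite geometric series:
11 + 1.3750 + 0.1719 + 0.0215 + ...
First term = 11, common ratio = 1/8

For |r| < 1, S = a / (1 - r)
S = 11 / (1 - (1/8))
S = 11 / (7/8)
S = 88/7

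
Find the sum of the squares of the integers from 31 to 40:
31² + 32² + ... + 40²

Use ∑_{k=1}^{n} k² = n(n+1)(2n+1)/6, then subtract the first 30 terms.
∑_{k=1}^{40} k² = 40×41×81/6 = 22140
∑_{k=1}^{30} k² = 30×31×61/6 = 9455
∑_{k=31}^{40} k² = 22140 - 9455 = 12685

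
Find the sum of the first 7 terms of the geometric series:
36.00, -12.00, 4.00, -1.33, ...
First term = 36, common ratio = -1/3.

Sₙ = a(1 - rⁿ) / (1 - r)
S_7 = 36(1 - (-1/3)^7) / (1 - (-1/3))
S_7 = 36(1 - (-1/2187)) / (4/3)
S_7 = 2188/81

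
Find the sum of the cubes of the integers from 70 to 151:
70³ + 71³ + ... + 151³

Use ∑_{k=1}^{n} k³ = [n(n+1)/2]², then subtract the first 69 terms.
∑_{k=1}^{151} k³ = [151×152/2]² = 11476² = 131698576
∑_{k=1}^{69} k³ = [69×70/2]² = 2415² = 5832225
∑_{k=70}^{151} k³ = 131698576 - 5832225 = 125866351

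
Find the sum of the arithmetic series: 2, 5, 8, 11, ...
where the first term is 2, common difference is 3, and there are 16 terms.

Sₙ = n/2 × (first + last)
Last term = a + (n-1)d = 2 + (16-1)×3 = 47
S_16 = 16/2 × (2 + 47)
S_16 = 16/2 × 49 = 392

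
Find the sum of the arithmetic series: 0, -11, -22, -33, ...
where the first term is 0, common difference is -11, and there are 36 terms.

Sₙ = n/2 × (first + last)
Last term = a + (n-1)d = 0 + (36-1)×(-11) = -385
S_36 = 36/2 × (0 + (-385))
S_36 = 36/2 × (-385) = -6930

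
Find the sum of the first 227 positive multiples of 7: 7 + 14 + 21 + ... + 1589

Factor out 7: = 7(1 + 2 + ... + 227) = 7 × n(n+1)/2
= 7 × 227×228/2
= 7 × 25878
= 181146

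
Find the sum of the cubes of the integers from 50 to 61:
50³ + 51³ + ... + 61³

Use ∑_{k=1}^{n} k³ = [n(n+1)/2]², then subtract the first 49 terms.
∑_{k=1}^{61} k³ = [61×62/2]² = 1891² = 3575881
∑_{k=1}^{49} k³ = [49×50/2]² = 1225² = 1500625
∑_{k=50}^{61} k³ = 3575881 - 1500625 = 2075256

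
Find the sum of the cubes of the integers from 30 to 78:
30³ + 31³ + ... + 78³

Use ∑_{k=1}^{n} k³ = [n(n+1)/2]², then subtract the first 29 terms.
∑_{k=1}^{78} k³ = [78×79/2]² = 3081² = 9492561
∑_{k=1}^{29} k³ = [29×30/2]² = 435² = 189225
∑_{k=30}^{78} k³ = 9492561 - 189225 = 9303336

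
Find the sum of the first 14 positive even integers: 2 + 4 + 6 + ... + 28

Sum of first n even numbers = n(n+1)
= 14×15
= 210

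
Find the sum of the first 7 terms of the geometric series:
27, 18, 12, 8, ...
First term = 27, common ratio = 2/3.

Sₙ = a(1 - rⁿ) / (1 - r)
S_7 = 27(1 - (2/3)^7) / (1 - (2/3))
S_7 = 27(1 - (128/2187)) / (1/3)
S_7 = 2059/27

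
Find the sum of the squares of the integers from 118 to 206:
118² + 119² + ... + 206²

Use ∑_{k=1}^{n} k² = n(n+1)(2n+1)/6, then subtract the first 117 terms.
∑_{k=1}^{206} k² = 206×207×413/6 = 2935191
∑_{k=1}^{117} k² = 117×118×235/6 = 540735
∑_{k=118}^{206} k² = 2935191 - 540735 = 2394456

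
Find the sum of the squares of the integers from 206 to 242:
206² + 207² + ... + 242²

Use ∑_{k=1}^{n} k² = n(n+1)(2n+1)/6, then subtract the first 205 terms.
∑_{k=1}^{242} k² = 242×243×485/6 = 4753485
∑_{k=1}^{205} k² = 205×206×411/6 = 2892755
∑_{k=206}^{242} k² = 4753485 - 2892755 = 1860730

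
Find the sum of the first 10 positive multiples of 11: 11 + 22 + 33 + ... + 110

Factor out 11: = 11(1 + 2 + ... + 10) = 11 × n(n+1)/2
= 11 × 10×11/2
= 11 × 55
= 605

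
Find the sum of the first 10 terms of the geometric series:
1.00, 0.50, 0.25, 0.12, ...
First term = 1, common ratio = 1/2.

Sₙ = a(1 - rⁿ) / (1 - r)
S_10 = 1(1 - (1/2)^10) / (1 - (1/2))
S_10 = 1(1 - (1/1024)) / (1/2)
S_10 = 1023/512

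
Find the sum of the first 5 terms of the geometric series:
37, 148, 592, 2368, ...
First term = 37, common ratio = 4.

Sₙ = a(1 - rⁿ) / (1 - r)
S_5 = 37(1 - 4^5) / (1 - 4)
S_5 = 37(1 - 1024) / (-3)
S_5 = 12617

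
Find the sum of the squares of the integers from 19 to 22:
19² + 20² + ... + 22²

Use ∑_{k=1}^{n} k² = n(n+1)(2n+1)/6, then subtract the first 18 terms.
∑_{k=1}^{22} k² = 22×23×45/6 = 3795
∑_{k=1}^{18} k² = 18×19×37/6 = 2109
∑_{k=19}^{22} k² = 3795 - 2109 = 1686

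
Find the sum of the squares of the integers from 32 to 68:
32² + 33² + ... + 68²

Use ∑_{k=1}^{n} k² = n(n+1)(2n+1)/6, then subtract the first 31 terms.
∑_{k=1}^{68} k² = 68×69×137/6 = 107134
∑_{k=1}^{31} k² = 31×32×63/6 = 10416
∑_{k=32}^{68} k² = 107134 - 10416 = 96718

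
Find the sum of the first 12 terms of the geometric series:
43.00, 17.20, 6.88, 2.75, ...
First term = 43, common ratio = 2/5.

Sₙ = a(1 - rⁿ) / (1 - r)
S_12 = 43(1 - (2/5)^12) / (1 - (2/5))
S_12 = 43(1 - (4096/244140625)) / (3/5)
S_12 = 3499290249/48828125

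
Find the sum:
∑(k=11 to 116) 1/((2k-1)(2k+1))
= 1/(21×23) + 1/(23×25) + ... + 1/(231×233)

Partial fractions: 1/((2k-1)(2k+1)) = (1/2)[1/(2k-1) - 1/(2k+1)]
The series telescopes:
= (1/2)[1/21 - 1/233]
= 106/4893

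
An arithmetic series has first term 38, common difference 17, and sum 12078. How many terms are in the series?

Using S = n/2 × [2a + (n-1)d]
12078 = n/2 × [2(38) + (n-1)(17)]
12078 = n/2 × [76 + 17n - 17]
24156 = n × [59 + 17n]
17n² + (59)n - 24156 = 0
Discriminant: Δ = (59)² - 4(17)(-24156) = 3481 + 1642608 = 1646089
√Δ = 1283
n = [-(59) + √Δ] / (2·17) = (-59 + 1283) / 34 = 1224 / 34 = 36
(The negative root is discarded since n must be a positive integer.)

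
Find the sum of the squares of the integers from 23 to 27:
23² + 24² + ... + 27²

Use ∑_{k=1}^{n} k² = n(n+1)(2n+1)/6, then subtract the first 22 terms.
∑_{k=1}^{27} k² = 27×28×55/6 = 6930
∑_{k=1}^{22} k² = 22×23×45/6 = 3795
∑_{k=23}^{27} k² = 6930 - 3795 = 3135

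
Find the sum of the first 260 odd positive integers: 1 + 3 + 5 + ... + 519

Sum of first n odd numbers = n²
= 260²
= 67600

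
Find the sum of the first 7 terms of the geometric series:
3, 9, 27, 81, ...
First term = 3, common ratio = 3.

Sₙ = a(1 - rⁿ) / (1 - r)
S_7 = 3(1 - 3^7) / (1 - 3)
S_7 = 3(1 - 2187) / (-2)
S_7 = 3279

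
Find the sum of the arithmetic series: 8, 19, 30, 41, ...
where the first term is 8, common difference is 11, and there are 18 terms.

Sₙ = n/2 × (first + last)
Last term = a + (n-1)d = 8 + (18-1)×11 = 195
S_18 = 18/2 × (8 + 195)
S_18 = 18/2 × 203 = 1827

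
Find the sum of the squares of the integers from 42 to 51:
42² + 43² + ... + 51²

Use ∑_{k=1}^{n} k² = n(n+1)(2n+1)/6, then subtract the first 41 terms.
∑_{k=1}^{51} k² = 51×52×103/6 = 45526
∑_{k=1}^{41} k² = 41×42×83/6 = 23821
∑_{k=42}^{51} k² = 45526 - 23821 = 21705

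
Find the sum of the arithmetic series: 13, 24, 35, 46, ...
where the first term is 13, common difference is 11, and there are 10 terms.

Sₙ = n/2 × (first + last)
Last term = a + (n-1)d = 13 + (10-1)×11 = 112
S_10 = 10/2 × (13 + 112)
S_10 = 10/2 × 125 = 625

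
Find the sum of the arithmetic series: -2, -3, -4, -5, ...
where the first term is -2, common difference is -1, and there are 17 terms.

Sₙ = n/2 × (first + last)
Last term = a + (n-1)d = -2 + (17-1)×(-1) = -18
S_17 = 17/2 × (-2 + (-18))
S_17 = 17/2 × (-20) = -170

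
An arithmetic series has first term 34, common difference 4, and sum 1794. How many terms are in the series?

Using S = n/2 × [2a + (n-1)d]
1794 = n/2 × [2(34) + (n-1)(4)]
1794 = n/2 × [68 + 4n - 4]
3588 = n × [64 + 4n]
4n² + (64)n - 3588 = 0
Discriminant: Δ = (64)² - 4(4)(-3588) = 4096 + 57408 = 61504
√Δ = 248
n = [-(64) + √Δ] / (2·4) = (-64 + 248) / 8 = 184 / 8 = 23
(The negative root is discarded since n must be a positive integer.)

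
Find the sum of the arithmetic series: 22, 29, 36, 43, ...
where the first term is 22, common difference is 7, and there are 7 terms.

Sₙ = n/2 × (first + last)
Last term = a + (n-1)d = 22 + (7-1)×7 = 64
S_7 = 7/2 × (22 + 64)
S_7 = 7/2 × 86 = 301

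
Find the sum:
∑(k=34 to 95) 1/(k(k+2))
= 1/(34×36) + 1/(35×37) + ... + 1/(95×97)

Partial fractions: 1/(k(k+2)) = (1/2)[1/k - 1/(k+2)]
Telescoping leaves the first two and last two terms:
= (1/2)[1/34 + 1/35 - 1/96 - 1/97]
= 206429/11081280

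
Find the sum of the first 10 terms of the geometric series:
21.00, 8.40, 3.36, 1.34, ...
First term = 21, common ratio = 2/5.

Sₙ = a(1 - rⁿ) / (1 - r)
S_10 = 21(1 - (2/5)^10) / (1 - (2/5))
S_10 = 21(1 - (1024/9765625)) / (3/5)
S_10 = 68352207/1953125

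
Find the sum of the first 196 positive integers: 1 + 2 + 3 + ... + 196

Formula: ∑k = n(n+1)/2
= 196×197/2
= 38612/2
= 19306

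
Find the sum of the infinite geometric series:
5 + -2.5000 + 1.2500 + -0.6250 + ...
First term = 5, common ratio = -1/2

For |r| < 1, S = a / (1 - r)
S = 5 / (1 - (-1/2))
S = 5 / (3/2)
S = 10/3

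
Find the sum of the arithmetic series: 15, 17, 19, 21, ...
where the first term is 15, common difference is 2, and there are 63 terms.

Sₙ = n/2 × (first + last)
Last term = a + (n-1)d = 15 + (63-1)×2 = 139
S_63 = 63/2 × (15 + 139)
S_63 = 63/2 × 154 = 4851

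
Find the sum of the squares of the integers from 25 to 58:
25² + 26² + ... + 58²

Use ∑_{k=1}^{n} k² = n(n+1)(2n+1)/6, then subtract the first 24 terms.
∑_{k=1}^{58} k² = 58×59×117/6 = 66729
∑_{k=1}^{24} k² = 24×25×49/6 = 4900
∑_{k=25}^{58} k² = 66729 - 4900 = 61829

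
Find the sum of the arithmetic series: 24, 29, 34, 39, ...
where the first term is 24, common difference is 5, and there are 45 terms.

Sₙ = n/2 × (first + last)
Last term = a + (n-1)d = 24 + (45-1)×5 = 244
S_45 = 45/2 × (24 + 244)
S_45 = 45/2 × 268 = 6030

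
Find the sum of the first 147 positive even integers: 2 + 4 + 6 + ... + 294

Sum of first n even numbers = n(n+1)
= 147×148
= 21756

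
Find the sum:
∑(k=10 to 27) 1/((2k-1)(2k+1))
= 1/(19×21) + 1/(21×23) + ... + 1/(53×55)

Partial fractions: 1/((2k-1)(2k+1)) = (1/2)[1/(2k-1) - 1/(2k+1)]
The series telescopes:
= (1/2)[1/19 - 1/55]
= 18/1045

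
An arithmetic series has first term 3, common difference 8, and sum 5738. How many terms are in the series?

Using S = n/2 × [2a + (n-1)d]
5738 = n/2 × [2(3) + (n-1)(8)]
5738 = n/2 × [6 + 8n - 8]
11476 = n × [-2 + 8n]
8n² + (-2)n - 11476 = 0
Discriminant: Δ = (-2)² - 4(8)(-11476) = 4 + 367232 = 367236
√Δ = 606
n = [-(-2) + √Δ] / (2·8) = (2 + 606) / 16 = 608 / 16 = 38
(The negative root is discarded since n must be a positive integer.)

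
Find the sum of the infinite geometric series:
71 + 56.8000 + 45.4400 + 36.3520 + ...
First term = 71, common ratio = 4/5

For |r| < 1, S = a / (1 - r)
S = 71 / (1 - (4/5))
S = 71 / (1/5)
S = 355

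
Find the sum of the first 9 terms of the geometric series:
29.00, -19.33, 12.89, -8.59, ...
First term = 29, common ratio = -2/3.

Sₙ = a(1 - rⁿ) / (1 - r)
S_9 = 29(1 - (-2/3)^9) / (1 - (-2/3))
S_9 = 29(1 - (-512/19683)) / (5/3)
S_9 = 117131/6561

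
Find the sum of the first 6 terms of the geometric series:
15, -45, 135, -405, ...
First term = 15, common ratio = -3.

Sₙ = a(1 - rⁿ) / (1 - r)
S_6 = 15(1 - (-3)^6) / (1 - (-3))
S_6 = 15(1 - 729) / (4)
S_6 = -2730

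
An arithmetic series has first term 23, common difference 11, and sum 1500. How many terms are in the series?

Using S = n/2 × [2a + (n-1)d]
1500 = n/2 × [2(23) + (n-1)(11)]
1500 = n/2 × [46 + 11n - 11]
3000 = n × [35 + 11n]
11n² + (35)n - 3000 = 0
Discriminant: Δ = (35)² - 4(11)(-3000) = 1225 + 132000 = 133225
√Δ = 365
n = [-(35) + √Δ] / (2·11) = (-35 + 365) / 22 = 330 / 22 = 15
(The negative root is discarded since n must be a positive integer.)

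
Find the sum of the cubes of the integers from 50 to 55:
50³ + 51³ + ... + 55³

Use ∑_{k=1}^{n} k³ = [n(n+1)/2]², then subtract the first 49 terms.
∑_{k=1}^{55} k³ = [55×56/2]² = 1540² = 2371600
∑_{k=1}^{49} k³ = [49×50/2]² = 1225² = 1500625
∑_{k=50}^{55} k³ = 2371600 - 1500625 = 870975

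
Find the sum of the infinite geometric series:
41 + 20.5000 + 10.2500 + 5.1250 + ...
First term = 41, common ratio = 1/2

For |r| < 1, S = a / (1 - r)
S = 41 / (1 - (1/2))
S = 41 / (1/2)
S = 82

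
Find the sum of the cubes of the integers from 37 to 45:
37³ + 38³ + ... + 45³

Use ∑_{k=1}^{n} k³ = [n(n+1)/2]², then subtract the first 36 terms.
∑_{k=1}^{45} k³ = [45×46/2]² = 1035² = 1071225
∑_{k=1}^{36} k³ = [36×37/2]² = 666² = 443556
∑_{k=37}^{45} k³ = 1071225 - 443556 = 627669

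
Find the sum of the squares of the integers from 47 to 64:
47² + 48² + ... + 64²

Use ∑_{k=1}^{n} k² = n(n+1)(2n+1)/6, then subtract the first 46 terms.
∑_{k=1}^{64} k² = 64×65×129/6 = 89440
∑_{k=1}^{46} k² = 46×47×93/6 = 33511
∑_{k=47}^{64} k² = 89440 - 33511 = 55929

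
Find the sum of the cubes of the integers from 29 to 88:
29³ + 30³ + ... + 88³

Use ∑_{k=1}^{n} k³ = [n(n+1)/2]², then subtract the first 28 terms.
∑_{k=1}^{88} k³ = [88×89/2]² = 3916² = 15335056
∑_{k=1}^{28} k³ = [28×29/2]² = 406² = 164836
∑_{k=29}^{88} k³ = 15335056 - 164836 = 15170220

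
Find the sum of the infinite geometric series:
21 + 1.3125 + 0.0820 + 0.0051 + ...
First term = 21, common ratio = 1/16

For |r| < 1, S = a / (1 - r)
S = 21 / (1 - (1/16))
S = 21 / (15/16)
S = 112/5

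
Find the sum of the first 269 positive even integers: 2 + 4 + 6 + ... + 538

Sum of first n even numbers = n(n+1)
= 269×270
= 72630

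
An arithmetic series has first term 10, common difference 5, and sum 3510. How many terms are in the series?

Using S = n/2 × [2a + (n-1)d]
3510 = n/2 × [2(10) + (n-1)(5)]
3510 = n/2 × [20 + 5n - 5]
7020 = n × [15 + 5n]
5n² + (15)n - 7020 = 0
Discriminant: Δ = (15)² - 4(5)(-7020) = 225 + 140400 = 140625
√Δ = 375
n = [-(15) + √Δ] / (2·5) = (-15 + 375) / 10 = 360 / 10 = 36
(The negative root is discarded since n must be a positive integer.)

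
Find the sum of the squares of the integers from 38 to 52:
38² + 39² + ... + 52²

Use ∑_{k=1}^{n} k² = n(n+1)(2n+1)/6, then subtract the first 37 terms.
∑_{k=1}^{52} k² = 52×53×105/6 = 48230
∑_{k=1}^{37} k² = 37×38×75/6 = 17575
∑_{k=38}^{52} k² = 48230 - 17575 = 30655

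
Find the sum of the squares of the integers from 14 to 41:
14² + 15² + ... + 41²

Use ∑_{k=1}^{n} k² = n(n+1)(2n+1)/6, then subtract the first 13 terms.
∑_{k=1}^{41} k² = 41×42×83/6 = 23821
∑_{k=1}^{13} k² = 13×14×27/6 = 819
∑_{k=14}^{41} k² = 23821 - 819 = 23002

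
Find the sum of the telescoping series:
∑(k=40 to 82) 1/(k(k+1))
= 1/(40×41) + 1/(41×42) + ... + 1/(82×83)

Partial fractions: 1/(k(k+1)) = 1/k - 1/(k+1)
The series telescopes:
= (1/40 - 1/41) + (1/41 - 1/42) + ... + (1/82 - 1/83)
= 1/40 - 1/83
= 43/3320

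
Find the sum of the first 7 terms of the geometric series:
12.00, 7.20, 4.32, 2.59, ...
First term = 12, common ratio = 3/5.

Sₙ = a(1 - rⁿ) / (1 - r)
S_7 = 12(1 - (3/5)^7) / (1 - (3/5))
S_7 = 12(1 - (2187/78125)) / (2/5)
S_7 = 455628/15625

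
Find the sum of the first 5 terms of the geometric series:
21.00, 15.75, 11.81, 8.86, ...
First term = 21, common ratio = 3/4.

Sₙ = a(1 - rⁿ) / (1 - r)
S_5 = 21(1 - (3/4)^5) / (1 - (3/4))
S_5 = 21(1 - (243/1024)) / (1/4)
S_5 = 16401/256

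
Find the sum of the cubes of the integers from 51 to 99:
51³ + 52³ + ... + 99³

Use ∑_{k=1}^{n} k³ = [n(n+1)/2]², then subtract the first 50 terms.
∑_{k=1}^{99} k³ = [99×100/2]² = 4950² = 24502500
∑_{k=1}^{50} k³ = [50×51/2]² = 1275² = 1625625
∑_{k=51}^{99} k³ = 24502500 - 1625625 = 22876875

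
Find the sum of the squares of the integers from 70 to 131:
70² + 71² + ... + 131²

Use ∑_{k=1}^{n} k² = n(n+1)(2n+1)/6, then subtract the first 69 terms.
∑_{k=1}^{131} k² = 131×132×263/6 = 757966
∑_{k=1}^{69} k² = 69×70×139/6 = 111895
∑_{k=70}^{131} k² = 757966 - 111895 = 646071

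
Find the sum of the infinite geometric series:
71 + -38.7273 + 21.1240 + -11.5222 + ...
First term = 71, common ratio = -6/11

For |r| < 1, S = a / (1 - r)
S = 71 / (1 - (-6/11))
S = 71 / (17/11)
S = 781/17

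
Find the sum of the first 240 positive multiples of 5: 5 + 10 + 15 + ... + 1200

Factor out 5: = 5(1 + 2 + ... + 240) = 5 × n(n+1)/2
= 5 × 240×241/2
= 5 × 28920
= 144600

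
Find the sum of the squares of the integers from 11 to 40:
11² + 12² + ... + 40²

Use ∑_{k=1}^{n} k² = n(n+1)(2n+1)/6, then subtract the first 10 terms.
∑_{k=1}^{40} k² = 40×41×81/6 = 22140
∑_{k=1}^{10} k² = 10×11×21/6 = 385
∑_{k=11}^{40} k² = 22140 - 385 = 21755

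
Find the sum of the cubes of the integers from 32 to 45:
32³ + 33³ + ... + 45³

Use ∑_{k=1}^{n} k³ = [n(n+1)/2]², then subtract the first 31 terms.
∑_{k=1}^{45} k³ = [45×46/2]² = 1035² = 1071225
∑_{k=1}^{31} k³ = [31×32/2]² = 496² = 246016
∑_{k=32}^{45} k³ = 1071225 - 246016 = 825209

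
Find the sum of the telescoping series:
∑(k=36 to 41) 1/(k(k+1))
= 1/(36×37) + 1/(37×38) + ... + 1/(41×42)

Partial fractions: 1/(k(k+1)) = 1/k - 1/(k+1)
The series telescopes:
= (1/36 - 1/37) + (1/37 - 1/38) + ... + (1/41 - 1/42)
= 1/36 - 1/42
= 1/252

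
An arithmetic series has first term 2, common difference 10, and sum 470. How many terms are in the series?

Using S = n/2 × [2a + (n-1)d]
470 = n/2 × [2(2) + (n-1)(10)]
470 = n/2 × [4 + 10n - 10]
940 = n × [-6 + 10n]
10n² + (-6)n - 940 = 0
Discriminant: Δ = (-6)² - 4(10)(-940) = 36 + 37600 = 37636
√Δ = 194
n = [-(-6) + √Δ] / (2·10) = (6 + 194) / 20 = 200 / 20 = 10
(The negative root is discarded since n must be a positive integer.)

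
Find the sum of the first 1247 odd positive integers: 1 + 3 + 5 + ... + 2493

Sum of first n odd numbers = n²
= 1247²
= 1555009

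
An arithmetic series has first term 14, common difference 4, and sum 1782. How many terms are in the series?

Using S = n/2 × [2a + (n-1)d]
1782 = n/2 × [2(14) + (n-1)(4)]
1782 = n/2 × [28 + 4n - 4]
3564 = n × [24 + 4n]
4n² + (24)n - 3564 = 0
Discriminant: Δ = (24)² - 4(4)(-3564) = 576 + 57024 = 57600
√Δ = 240
n = [-(24) + √Δ] / (2·4) = (-24 + 240) / 8 = 216 / 8 = 27
(The negative root is discarded since n must be a positive integer.)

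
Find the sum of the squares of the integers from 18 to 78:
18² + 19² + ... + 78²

Use ∑_{k=1}^{n} k² = n(n+1)(2n+1)/6, then subtract the first 17 terms.
∑_{k=1}^{78} k² = 78×79×157/6 = 161239
∑_{k=1}^{17} k² = 17×18×35/6 = 1785
∑_{k=18}^{78} k² = 161239 - 1785 = 159454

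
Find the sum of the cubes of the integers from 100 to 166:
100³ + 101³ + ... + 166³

Use ∑_{k=1}^{n} k³ = [n(n+1)/2]², then subtract the first 99 terms.
∑_{k=1}^{166} k³ = [166×167/2]² = 13861² = 192127321
∑_{k=1}^{99} k³ = [99×100/2]² = 4950² = 24502500
∑_{k=100}^{166} k³ = 192127321 - 24502500 = 167624821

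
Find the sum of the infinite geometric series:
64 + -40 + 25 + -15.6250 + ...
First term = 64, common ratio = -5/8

For |r| < 1, S = a / (1 - r)
S = 64 / (1 - (-5/8))
S = 64 / (13/8)
S = 512/13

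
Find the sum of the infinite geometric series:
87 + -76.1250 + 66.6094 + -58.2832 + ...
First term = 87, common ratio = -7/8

For |r| < 1, S = a / (1 - r)
S = 87 / (1 - (-7/8))
S = 87 / (15/8)
S = 232/5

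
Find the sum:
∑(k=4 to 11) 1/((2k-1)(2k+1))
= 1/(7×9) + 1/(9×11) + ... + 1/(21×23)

Partial fractions: 1/((2k-1)(2k+1)) = (1/2)[1/(2k-1) - 1/(2k+1)]
The series telescopes:
= (1/2)[1/7 - 1/23]
= 8/161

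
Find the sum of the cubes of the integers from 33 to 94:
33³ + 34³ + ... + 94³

Use ∑_{k=1}^{n} k³ = [n(n+1)/2]², then subtract the first 32 terms.
∑_{k=1}^{94} k³ = [94×95/2]² = 4465² = 19936225
∑_{k=1}^{32} k³ = [32×33/2]² = 528² = 278784
∑_{k=33}^{94} k³ = 19936225 - 278784 = 19657441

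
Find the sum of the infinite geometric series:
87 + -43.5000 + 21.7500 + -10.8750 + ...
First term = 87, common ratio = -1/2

For |r| < 1, S = a / (1 - r)
S = 87 / (1 - (-1/2))
S = 87 / (3/2)
S = 58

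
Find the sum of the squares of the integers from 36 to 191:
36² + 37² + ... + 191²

Use ∑_{k=1}^{n} k² = n(n+1)(2n+1)/6, then subtract the first 35 terms.
∑_{k=1}^{191} k² = 191×192×383/6 = 2340896
∑_{k=1}^{35} k² = 35×36×71/6 = 14910
∑_{k=36}^{191} k² = 2340896 - 14910 = 2325986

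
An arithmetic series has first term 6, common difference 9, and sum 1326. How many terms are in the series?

Using S = n/2 × [2a + (n-1)d]
1326 = n/2 × [2(6) + (n-1)(9)]
1326 = n/2 × [12 + 9n - 9]
2652 = n × [3 + 9n]
9n² + (3)n - 2652 = 0
Discriminant: Δ = (3)² - 4(9)(-2652) = 9 + 95472 = 95481
√Δ = 309
n = [-(3) + √Δ] / (2·9) = (-3 + 309) / 18 = 306 / 18 = 17
(The negative root is discarded since n must be a positive integer.)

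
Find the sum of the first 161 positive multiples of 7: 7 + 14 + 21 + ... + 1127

Factor out 7: = 7(1 + 2 + ... + 161) = 7 × n(n+1)/2
= 7 × 161×162/2
= 7 × 13041
= 91287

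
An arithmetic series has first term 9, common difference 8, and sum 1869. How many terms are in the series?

Using S = n/2 × [2a + (n-1)d]
1869 = n/2 × [2(9) + (n-1)(8)]
1869 = n/2 × [18 + 8n - 8]
3738 = n × [10 + 8n]
8n² + (10)n - 3738 = 0
Discriminant: Δ = (10)² - 4(8)(-3738) = 100 + 119616 = 119716
√Δ = 346
n = [-(10) + √Δ] / (2·8) = (-10 + 346) / 16 = 336 / 16 = 21
(The negative root is discarded since n must be a positive integer.)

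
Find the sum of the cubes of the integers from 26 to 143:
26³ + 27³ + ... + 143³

Use ∑_{k=1}^{n} k³ = [n(n+1)/2]², then subtract the first 25 terms.
∑_{k=1}^{143} k³ = [143×144/2]² = 10296² = 106007616
∑_{k=1}^{25} k³ = [25×26/2]² = 325² = 105625
∑_{k=26}^{143} k³ = 106007616 - 105625 = 105901991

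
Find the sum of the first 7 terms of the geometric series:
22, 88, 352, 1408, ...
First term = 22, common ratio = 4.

Sₙ = a(1 - rⁿ) / (1 - r)
S_7 = 22(1 - 4^7) / (1 - 4)
S_7 = 22(1 - 16384) / (-3)
S_7 = 120142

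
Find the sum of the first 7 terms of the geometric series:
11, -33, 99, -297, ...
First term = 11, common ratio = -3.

Sₙ = a(1 - rⁿ) / (1 - r)
S_7 = 11(1 - (-3)^7) / (1 - (-3))
S_7 = 11(1 - (-2187)) / (4)
S_7 = 6017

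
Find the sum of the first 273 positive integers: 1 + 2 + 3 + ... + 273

Formula: ∑k = n(n+1)/2
= 273×274/2
= 74802/2
= 37401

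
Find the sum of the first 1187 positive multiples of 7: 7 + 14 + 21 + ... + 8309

Factor out 7: = 7(1 + 2 + ... + 1187) = 7 × n(n+1)/2
= 7 × 1187×1188/2
= 7 × 705078
= 4935546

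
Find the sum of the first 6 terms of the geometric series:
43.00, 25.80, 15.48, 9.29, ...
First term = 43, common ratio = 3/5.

Sₙ = a(1 - rⁿ) / (1 - r)
S_6 = 43(1 - (3/5)^6) / (1 - (3/5))
S_6 = 43(1 - (729/15625)) / (2/5)
S_6 = 320264/3125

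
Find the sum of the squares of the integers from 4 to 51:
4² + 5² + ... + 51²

Use ∑_{k=1}^{n} k² = n(n+1)(2n+1)/6, then subtract the first 3 terms.
∑_{k=1}^{51} k² = 51×52×103/6 = 45526
∑_{k=1}^{3} k² = 3×4×7/6 = 14
∑_{k=4}^{51} k² = 45526 - 14 = 45512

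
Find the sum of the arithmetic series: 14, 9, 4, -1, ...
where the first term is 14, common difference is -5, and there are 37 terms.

Sₙ = n/2 × (first + last)
Last term = a + (n-1)d = 14 + (37-1)×(-5) = -166
S_37 = 37/2 × (14 + (-166))
S_37 = 37/2 × (-152) = -2812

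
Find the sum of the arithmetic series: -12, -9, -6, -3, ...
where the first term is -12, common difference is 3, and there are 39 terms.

Sₙ = n/2 × (first + last)
Last term = a + (n-1)d = -12 + (39-1)×3 = 102
S_39 = 39/2 × (-12 + 102)
S_39 = 39/2 × 90 = 1755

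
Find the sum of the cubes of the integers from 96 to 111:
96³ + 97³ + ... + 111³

Use ∑_{k=1}^{n} k³ = [n(n+1)/2]², then subtract the first 95 terms.
∑_{k=1}^{111} k³ = [111×112/2]² = 6216² = 38638656
∑_{k=1}^{95} k³ = [95×96/2]² = 4560² = 20793600
∑_{k=96}^{111} k³ = 38638656 - 20793600 = 17845056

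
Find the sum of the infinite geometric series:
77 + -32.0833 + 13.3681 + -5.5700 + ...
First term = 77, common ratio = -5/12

For |r| < 1, S = a / (1 - r)
S = 77 / (1 - (-5/12))
S = 77 / (17/12)
S = 924/17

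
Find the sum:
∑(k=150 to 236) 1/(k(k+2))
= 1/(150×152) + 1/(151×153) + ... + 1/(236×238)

Partial fractions: 1/(k(k+2)) = (1/2)[1/k - 1/(k+2)]
Telescoping leaves the first two and last two terms:
= (1/2)[1/150 + 1/151 - 1/237 - 1/238]
= 259144/106466325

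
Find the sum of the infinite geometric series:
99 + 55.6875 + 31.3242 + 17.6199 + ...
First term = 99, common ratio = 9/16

For |r| < 1, S = a / (1 - r)
S = 99 / (1 - (9/16))
S = 99 / (7/16)
S = 1584/7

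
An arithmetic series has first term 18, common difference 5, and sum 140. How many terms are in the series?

Using S = n/2 × [2a + (n-1)d]
140 = n/2 × [2(18) + (n-1)(5)]
140 = n/2 × [36 + 5n - 5]
280 = n × [31 + 5n]
5n² + (31)n - 280 = 0
Discriminant: Δ = (31)² - 4(5)(-280) = 961 + 5600 = 6561
√Δ = 81
n = [-(31) + √Δ] / (2·5) = (-31 + 81) / 10 = 50 / 10 = 5
(The negative root is discarded since n must be a positive integer.)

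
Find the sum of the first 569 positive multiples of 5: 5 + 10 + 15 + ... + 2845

Factor out 5: = 5(1 + 2 + ... + 569) = 5 × n(n+1)/2
= 5 × 569×570/2
= 5 × 162165
= 810825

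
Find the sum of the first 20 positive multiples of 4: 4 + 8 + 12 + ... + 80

Factor out 4: = 4(1 + 2 + ... + 20) = 4 × n(n+1)/2
= 4 × 20×21/2
= 4 × 210
= 840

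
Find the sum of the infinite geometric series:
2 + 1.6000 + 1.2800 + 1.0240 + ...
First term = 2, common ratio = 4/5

For |r| < 1, S = a / (1 - r)
S = 2 / (1 - (4/5))
S = 2 / (1/5)
S = 10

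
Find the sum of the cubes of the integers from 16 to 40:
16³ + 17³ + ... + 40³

Use ∑_{k=1}^{n} k³ = [n(n+1)/2]², then subtract the first 15 terms.
∑_{k=1}^{40} k³ = [40×41/2]² = 820² = 672400
∑_{k=1}^{15} k³ = [15×16/2]² = 120² = 14400
∑_{k=16}^{40} k³ = 672400 - 14400 = 658000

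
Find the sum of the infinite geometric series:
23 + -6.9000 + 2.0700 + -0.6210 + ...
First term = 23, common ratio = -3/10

For |r| < 1, S = a / (1 - r)
S = 23 / (1 - (-3/10))
S = 23 / (13/10)
S = 230/13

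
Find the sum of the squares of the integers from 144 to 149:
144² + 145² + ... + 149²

Use ∑_{k=1}^{n} k² = n(n+1)(2n+1)/6, then subtract the first 143 terms.
∑_{k=1}^{149} k² = 149×150×299/6 = 1113775
∑_{k=1}^{143} k² = 143×144×287/6 = 984984
∑_{k=144}^{149} k² = 1113775 - 984984 = 128791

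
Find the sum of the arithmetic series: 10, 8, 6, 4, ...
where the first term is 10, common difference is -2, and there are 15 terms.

Sₙ = n/2 × (first + last)
Last term = a + (n-1)d = 10 + (15-1)×(-2) = -18
S_15 = 15/2 × (10 + (-18))
S_15 = 15/2 × (-8) = -60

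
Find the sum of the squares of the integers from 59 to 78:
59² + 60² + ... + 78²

Use ∑_{k=1}^{n} k² = n(n+1)(2n+1)/6, then subtract the first 58 terms.
∑_{k=1}^{78} k² = 78×79×157/6 = 161239
∑_{k=1}^{58} k² = 58×59×117/6 = 66729
∑_{k=59}^{78} k² = 161239 - 66729 = 94510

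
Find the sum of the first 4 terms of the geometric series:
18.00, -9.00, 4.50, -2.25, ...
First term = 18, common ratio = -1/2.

Sₙ = a(1 - rⁿ) / (1 - r)
S_4 = 18(1 - (-1/2)^4) / (1 - (-1/2))
S_4 = 18(1 - (1/16)) / (3/2)
S_4 = 45/4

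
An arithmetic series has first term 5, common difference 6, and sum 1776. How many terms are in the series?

Using S = n/2 × [2a + (n-1)d]
1776 = n/2 × [2(5) + (n-1)(6)]
1776 = n/2 × [10 + 6n - 6]
3552 = n × [4 + 6n]
6n² + (4)n - 3552 = 0
Discriminant: Δ = (4)² - 4(6)(-3552) = 16 + 85248 = 85264
√Δ = 292
n = [-(4) + √Δ] / (2·6) = (-4 + 292) / 12 = 288 / 12 = 24
(The negative root is discarded since n must be a positive integer.)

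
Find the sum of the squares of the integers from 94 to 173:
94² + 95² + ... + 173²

Use ∑_{k=1}^{n} k² = n(n+1)(2n+1)/6, then subtract the first 93 terms.
∑_{k=1}^{173} k² = 173×174×347/6 = 1740899
∑_{k=1}^{93} k² = 93×94×187/6 = 272459
∑_{k=94}^{173} k² = 1740899 - 272459 = 1468440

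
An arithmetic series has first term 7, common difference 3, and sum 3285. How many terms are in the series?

Using S = n/2 × [2a + (n-1)d]
3285 = n/2 × [2(7) + (n-1)(3)]
3285 = n/2 × [14 + 3n - 3]
6570 = n × [11 + 3n]
3n² + (11)n - 6570 = 0
Discriminant: Δ = (11)² - 4(3)(-6570) = 121 + 78840 = 78961
√Δ = 281
n = [-(11) + √Δ] / (2·3) = (-11 + 281) / 6 = 270 / 6 = 45
(The negative root is discarded since n must be a positive integer.)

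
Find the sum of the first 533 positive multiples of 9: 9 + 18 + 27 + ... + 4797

Factor out 9: = 9(1 + 2 + ... + 533) = 9 × n(n+1)/2
= 9 × 533×534/2
= 9 × 142311
= 1280799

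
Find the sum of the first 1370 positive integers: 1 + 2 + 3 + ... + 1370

Formula: ∑k = n(n+1)/2
= 1370×1371/2
= 1878270/2
= 939135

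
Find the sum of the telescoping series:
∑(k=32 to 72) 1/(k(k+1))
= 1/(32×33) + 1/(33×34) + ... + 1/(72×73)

Partial fractions: 1/(k(k+1)) = 1/k - 1/(k+1)
The series telescopes:
= (1/32 - 1/33) + (1/33 - 1/34) + ... + (1/72 - 1/73)
= 1/32 - 1/73
= 41/2336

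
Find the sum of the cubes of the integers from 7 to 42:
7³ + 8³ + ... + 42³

Use ∑_{k=1}^{n} k³ = [n(n+1)/2]², then subtract the first 6 terms.
∑_{k=1}^{42} k³ = [42×43/2]² = 903² = 815409
∑_{k=1}^{6} k³ = [6×7/2]² = 21² = 441
∑_{k=7}^{42} k³ = 815409 - 441 = 814968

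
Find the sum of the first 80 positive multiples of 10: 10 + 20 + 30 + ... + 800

Factor out 10: = 10(1 + 2 + ... + 80) = 10 × n(n+1)/2
= 10 × 80×81/2
= 10 × 3240
= 32400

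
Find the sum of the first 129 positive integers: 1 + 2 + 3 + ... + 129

Formula: ∑k = n(n+1)/2
= 129×130/2
= 16770/2
= 8385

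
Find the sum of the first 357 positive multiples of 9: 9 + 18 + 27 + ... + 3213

Factor out 9: = 9(1 + 2 + ... + 357) = 9 × n(n+1)/2
= 9 × 357×358/2
= 9 × 63903
= 575127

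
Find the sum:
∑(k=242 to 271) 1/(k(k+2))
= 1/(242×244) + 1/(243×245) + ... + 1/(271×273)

Partial fractions: 1/(k(k+2)) = (1/2)[1/k - 1/(k+2)]
Telescoping leaves the first two and last two terms:
= (1/2)[1/242 + 1/243 - 1/272 - 1/273]
= 660815/1455566112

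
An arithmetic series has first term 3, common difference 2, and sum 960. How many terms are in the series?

Using S = n/2 × [2a + (n-1)d]
960 = n/2 × [2(3) + (n-1)(2)]
960 = n/2 × [6 + 2n - 2]
1920 = n × [4 + 2n]
2n² + (4)n - 1920 = 0
Discriminant: Δ = (4)² - 4(2)(-1920) = 16 + 15360 = 15376
√Δ = 124
n = [-(4) + √Δ] / (2·2) = (-4 + 124) / 4 = 120 / 4 = 30
(The negative root is discarded since n must be a positive integer.)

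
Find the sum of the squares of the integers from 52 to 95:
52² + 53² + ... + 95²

Use ∑_{k=1}^{n} k² = n(n+1)(2n+1)/6, then subtract the first 51 terms.
∑_{k=1}^{95} k² = 95×96×191/6 = 290320
∑_{k=1}^{51} k² = 51×52×103/6 = 45526
∑_{k=52}^{95} k² = 290320 - 45526 = 244794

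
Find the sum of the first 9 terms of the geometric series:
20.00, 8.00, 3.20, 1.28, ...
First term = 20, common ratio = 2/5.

Sₙ = a(1 - rⁿ) / (1 - r)
S_9 = 20(1 - (2/5)^9) / (1 - (2/5))
S_9 = 20(1 - (512/1953125)) / (3/5)
S_9 = 2603484/78125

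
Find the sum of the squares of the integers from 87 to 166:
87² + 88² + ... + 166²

Use ∑_{k=1}^{n} k² = n(n+1)(2n+1)/6, then subtract the first 86 terms.
∑_{k=1}^{166} k² = 166×167×333/6 = 1538571
∑_{k=1}^{86} k² = 86×87×173/6 = 215731
∑_{k=87}^{166} k² = 1538571 - 215731 = 1322840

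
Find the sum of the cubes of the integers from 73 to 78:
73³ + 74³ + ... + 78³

Use ∑_{k=1}^{n} k³ = [n(n+1)/2]², then subtract the first 72 terms.
∑_{k=1}^{78} k³ = [78×79/2]² = 3081² = 9492561
∑_{k=1}^{72} k³ = [72×73/2]² = 2628² = 6906384
∑_{k=73}^{78} k³ = 9492561 - 6906384 = 2586177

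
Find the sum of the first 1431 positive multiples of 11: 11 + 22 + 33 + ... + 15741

Factor out 11: = 11(1 + 2 + ... + 1431) = 11 × n(n+1)/2
= 11 × 1431×1432/2
= 11 × 1024596
= 11270556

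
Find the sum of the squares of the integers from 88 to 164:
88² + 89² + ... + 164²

Use ∑_{k=1}^{n} k² = n(n+1)(2n+1)/6, then subtract the first 87 terms.
∑_{k=1}^{164} k² = 164×165×329/6 = 1483790
∑_{k=1}^{87} k² = 87×88×175/6 = 223300
∑_{k=88}^{164} k² = 1483790 - 223300 = 1260490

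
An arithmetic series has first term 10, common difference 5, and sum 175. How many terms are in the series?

Using S = n/2 × [2a + (n-1)d]
175 = n/2 × [2(10) + (n-1)(5)]
175 = n/2 × [20 + 5n - 5]
350 = n × [15 + 5n]
5n² + (15)n - 350 = 0
Discriminant: Δ = (15)² - 4(5)(-350) = 225 + 7000 = 7225
√Δ = 85
n = [-(15) + √Δ] / (2·5) = (-15 + 85) / 10 = 70 / 10 = 7
(The negative root is discarded since n must be a positive integer.)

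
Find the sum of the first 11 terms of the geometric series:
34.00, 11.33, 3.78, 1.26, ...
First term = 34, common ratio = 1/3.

Sₙ = a(1 - rⁿ) / (1 - r)
S_11 = 34(1 - (1/3)^11) / (1 - (1/3))
S_11 = 34(1 - (1/177147)) / (2/3)
S_11 = 3011482/59049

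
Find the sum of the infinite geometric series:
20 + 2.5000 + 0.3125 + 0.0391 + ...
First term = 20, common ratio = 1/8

For |r| < 1, S = a / (1 - r)
S = 20 / (1 - (1/8))
S = 20 / (7/8)
S = 160/7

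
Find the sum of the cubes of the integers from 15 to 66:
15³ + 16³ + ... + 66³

Use ∑_{k=1}^{n} k³ = [n(n+1)/2]², then subtract the first 14 terms.
∑_{k=1}^{66} k³ = [66×67/2]² = 2211² = 4888521
∑_{k=1}^{14} k³ = [14×15/2]² = 105² = 11025
∑_{k=15}^{66} k³ = 4888521 - 11025 = 4877496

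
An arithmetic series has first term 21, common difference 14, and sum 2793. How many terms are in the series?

Using S = n/2 × [2a + (n-1)d]
2793 = n/2 × [2(21) + (n-1)(14)]
2793 = n/2 × [42 + 14n - 14]
5586 = n × [28 + 14n]
14n² + (28)n - 5586 = 0
Discriminant: Δ = (28)² - 4(14)(-5586) = 784 + 312816 = 313600
√Δ = 560
n = [-(28) + √Δ] / (2·14) = (-28 + 560) / 28 = 532 / 28 = 19
(The negative root is discarded since n must be a positive integer.)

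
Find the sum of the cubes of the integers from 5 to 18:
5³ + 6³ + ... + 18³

Use ∑_{k=1}^{n} k³ = [n(n+1)/2]², then subtract the first 4 terms.
∑_{k=1}^{18} k³ = [18×19/2]² = 171² = 29241
∑_{k=1}^{4} k³ = [4×5/2]² = 10² = 100
∑_{k=5}^{18} k³ = 29241 - 100 = 29141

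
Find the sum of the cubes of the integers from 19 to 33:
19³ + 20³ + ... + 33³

Use ∑_{k=1}^{n} k³ = [n(n+1)/2]², then subtract the first 18 terms.
∑_{k=1}^{33} k³ = [33×34/2]² = 561² = 314721
∑_{k=1}^{18} k³ = [18×19/2]² = 171² = 29241
∑_{k=19}^{33} k³ = 314721 - 29241 = 285480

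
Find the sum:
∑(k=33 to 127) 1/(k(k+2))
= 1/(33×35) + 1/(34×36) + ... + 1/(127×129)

Partial fractions: 1/(k(k+2)) = (1/2)[1/k - 1/(k+2)]
Telescoping leaves the first two and last two terms:
= (1/2)[1/33 + 1/34 - 1/128 - 1/129]
= 136325/6175488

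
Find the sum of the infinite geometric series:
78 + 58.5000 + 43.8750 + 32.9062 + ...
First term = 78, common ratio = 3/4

For |r| < 1, S = a / (1 - r)
S = 78 / (1 - (3/4))
S = 78 / (1/4)
S = 312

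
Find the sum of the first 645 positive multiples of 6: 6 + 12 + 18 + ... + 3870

Factor out 6: = 6(1 + 2 + ... + 645) = 6 × n(n+1)/2
= 6 × 645×646/2
= 6 × 208335
= 1250010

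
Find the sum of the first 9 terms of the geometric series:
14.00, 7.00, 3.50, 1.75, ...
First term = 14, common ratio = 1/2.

Sₙ = a(1 - rⁿ) / (1 - r)
S_9 = 14(1 - (1/2)^9) / (1 - (1/2))
S_9 = 14(1 - (1/512)) / (1/2)
S_9 = 3577/128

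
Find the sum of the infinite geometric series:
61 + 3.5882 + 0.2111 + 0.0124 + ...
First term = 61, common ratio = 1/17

For |r| < 1, S = a / (1 - r)
S = 61 / (1 - (1/17))
S = 61 / (16/17)
S = 1037/16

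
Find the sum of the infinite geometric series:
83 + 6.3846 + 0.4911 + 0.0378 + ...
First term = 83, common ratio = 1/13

For |r| < 1, S = a / (1 - r)
S = 83 / (1 - (1/13))
S = 83 / (12/13)
S = 1079/12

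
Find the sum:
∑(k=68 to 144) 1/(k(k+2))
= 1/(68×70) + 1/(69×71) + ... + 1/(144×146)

Partial fractions: 1/(k(k+2)) = (1/2)[1/k - 1/(k+2)]
Telescoping leaves the first two and last two terms:
= (1/2)[1/68 + 1/69 - 1/145 - 1/146]
= 767459/99329640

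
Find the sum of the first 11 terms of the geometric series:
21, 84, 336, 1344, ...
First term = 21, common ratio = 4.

Sₙ = a(1 - rⁿ) / (1 - r)
S_11 = 21(1 - 4^11) / (1 - 4)
S_11 = 21(1 - 4194304) / (-3)
S_11 = 29360121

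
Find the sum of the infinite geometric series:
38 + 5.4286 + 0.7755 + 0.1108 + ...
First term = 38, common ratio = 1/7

For |r| < 1, S = a / (1 - r)
S = 38 / (1 - (1/7))
S = 38 / (6/7)
S = 133/3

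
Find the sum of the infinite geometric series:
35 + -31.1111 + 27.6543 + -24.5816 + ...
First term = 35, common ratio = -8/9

For |r| < 1, S = a / (1 - r)
S = 35 / (1 - (-8/9))
S = 35 / (17/9)
S = 315/17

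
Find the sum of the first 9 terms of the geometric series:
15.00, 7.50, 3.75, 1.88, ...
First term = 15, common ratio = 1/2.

Sₙ = a(1 - rⁿ) / (1 - r)
S_9 = 15(1 - (1/2)^9) / (1 - (1/2))
S_9 = 15(1 - (1/512)) / (1/2)
S_9 = 7665/256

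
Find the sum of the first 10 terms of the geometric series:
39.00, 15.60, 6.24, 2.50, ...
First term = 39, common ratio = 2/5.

Sₙ = a(1 - rⁿ) / (1 - r)
S_10 = 39(1 - (2/5)^10) / (1 - (2/5))
S_10 = 39(1 - (1024/9765625)) / (3/5)
S_10 = 126939813/1953125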